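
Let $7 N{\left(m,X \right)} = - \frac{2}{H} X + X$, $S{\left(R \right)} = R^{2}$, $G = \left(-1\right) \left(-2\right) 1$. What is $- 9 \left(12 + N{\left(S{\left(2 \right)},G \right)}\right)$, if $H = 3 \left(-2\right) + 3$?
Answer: $- \frac{786}{7} \approx -112.29$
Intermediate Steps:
$G = 2$ ($G = 2 \cdot 1 = 2$)
$H = -3$ ($H = -6 + 3 = -3$)
$N{\left(m,X \right)} = \frac{5 X}{21}$ ($N{\left(m,X \right)} = \frac{- \frac{2}{-3} X + X}{7} = \frac{\left(-2\right) \left(- \frac{1}{3}\right) X + X}{7} = \frac{\frac{2 X}{3} + X}{7} = \frac{\frac{5}{3} X}{7} = \frac{5 X}{21}$)
$- 9 \left(12 + N{\left(S{\left(2 \right)},G \right)}\right) = - 9 \left(12 + \frac{5}{21} \cdot 2\right) = - 9 \left(12 + \frac{10}{21}\right) = \left(-9\right) \frac{262}{21} = - \frac{786}{7}$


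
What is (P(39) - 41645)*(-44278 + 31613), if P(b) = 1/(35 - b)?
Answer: 2109748365/4 ≈ 5.2744e+8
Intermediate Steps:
(P(39) - 41645)*(-44278 + 31613) = (-1/(-35 + 39) - 41645)*(-44278 + 31613) = (-1/4 - 41645)*(-12665) = -166581/4*(-12665) = 2109748365/4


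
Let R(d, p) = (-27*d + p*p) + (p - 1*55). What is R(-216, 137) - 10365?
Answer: 14318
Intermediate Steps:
R(d, p) = -55 + p + p² - 27*d (R(d, p) = (-27*d + p²) + (p - 55) = (p² - 27*d) + (-55 + p) = -55 + p + p² - 27*d)
R(-216, 137) - 10365 = (-55 + 137 + 137² - 27*(-216)) - 10365 = (-55 + 137 + 18769 + 5832) - 10365 = 24683 - 10365 = 14318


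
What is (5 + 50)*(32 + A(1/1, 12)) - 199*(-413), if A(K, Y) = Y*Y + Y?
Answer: 92527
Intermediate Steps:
A(K, Y) = Y + Y² (A(K, Y) = Y² + Y = Y + Y²)
(5 + 50)*(32 + A(1/1, 12)) - 199*(-413) = (5 + 50)*(32 + 12*(1 + 12)) - 199*(-413) = 55*(32 + 12*13) + 82187 = 55*(32 + 156) + 82187 = 55*188 + 82187 = 10340 + 82187 = 92527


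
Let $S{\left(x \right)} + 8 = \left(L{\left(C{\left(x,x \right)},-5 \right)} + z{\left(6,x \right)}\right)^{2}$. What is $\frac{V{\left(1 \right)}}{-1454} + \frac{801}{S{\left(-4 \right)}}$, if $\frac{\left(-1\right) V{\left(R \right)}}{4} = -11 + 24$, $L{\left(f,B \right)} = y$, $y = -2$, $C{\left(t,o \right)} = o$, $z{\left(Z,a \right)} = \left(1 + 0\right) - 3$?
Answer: $\frac{582535}{5816} \approx 100.16$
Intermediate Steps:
$z{\left(Z,a \right)} = -2$ ($z{\left(Z,a \right)} = 1 - 3 = -2$)
$L{\left(f,B \right)} = -2$
$V{\left(R \right)} = -52$ ($V{\left(R \right)} = - 4 \left(-11 + 24\right) = \left(-4\right) 13 = -52$)
$S{\left(x \right)} = 8$ ($S{\left(x \right)} = -8 + \left(-2 - 2\right)^{2} = -8 + \left(-4\right)^{2} = -8 + 16 = 8$)
$\frac{V{\left(1 \right)}}{-1454} + \frac{801}{S{\left(-4 \right)}} = - \frac{52}{-1454} + \frac{801}{8} = \left(-52\right) \left(- \frac{1}{1454}\right) + 801 \cdot \frac{1}{8} = \frac{26}{727} + \frac{801}{8} = \frac{582535}{5816}$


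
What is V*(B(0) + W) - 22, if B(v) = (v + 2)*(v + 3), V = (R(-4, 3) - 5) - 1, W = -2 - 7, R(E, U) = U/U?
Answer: -7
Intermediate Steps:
R(E, U) = 1
W = -9
V = -5 (V = (1 - 5) - 1 = -4 - 1 = -5)
B(v) = (2 + v)*(3 + v)
V*(B(0) + W) - 22 = -5*((6 + 0² + 5*0) - 9) - 22 = -5*((6 + 0 + 0) - 9) - 22 = -5*(6 - 9) - 22 = -5*(-3) - 22 = 15 - 22 = -7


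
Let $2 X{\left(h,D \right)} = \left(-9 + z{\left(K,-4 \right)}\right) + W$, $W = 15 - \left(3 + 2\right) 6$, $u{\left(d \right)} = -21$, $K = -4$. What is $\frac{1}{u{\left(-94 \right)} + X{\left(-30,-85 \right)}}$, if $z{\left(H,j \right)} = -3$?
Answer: $- \frac{2}{69} \approx -0.028986$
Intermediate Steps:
$W = -15$ ($W = 15 - 5 \cdot 6 = 15 - 30 = -15$)
$X{\left(h,D \right)} = - \frac{27}{2}$ ($X{\left(h,D \right)} = \frac{\left(-9 - 3\right) - 15}{2} = \frac{-12 - 15}{2} = \frac{1}{2} \left(-27\right) = - \frac{27}{2}$)
$\frac{1}{u{\left(-94 \right)} + X{\left(-30,-85 \right)}} = \frac{1}{-21 - \frac{27}{2}} = \frac{1}{- \frac{69}{2}} = - \frac{2}{69}$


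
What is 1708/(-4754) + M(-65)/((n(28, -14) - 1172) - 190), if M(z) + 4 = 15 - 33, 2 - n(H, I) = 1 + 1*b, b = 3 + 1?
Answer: -1113416/3244605 ≈ -0.34316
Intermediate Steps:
b = 4
n(H, I) = -3 (n(H, I) = 2 - (1 + 1*4) = 2 - (1 + 4) = 2 - 1*5 = 2 - 5 = -3)
M(z) = -22 (M(z) = -4 + (15 - 33) = -4 - 18 = -22)
1708/(-4754) + M(-65)/((n(28, -14) - 1172) - 190) = 1708/(-4754) - 22/((-3 - 1172) - 190) = 1708*(-1/4754) - 22/(-1175 - 190) = -854/2377 - 22/(-1365) = -854/2377 - 22*(-1/1365) = -854/2377 + 22/1365 = -1113416/3244605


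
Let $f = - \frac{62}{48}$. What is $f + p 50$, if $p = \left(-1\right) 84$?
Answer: $- \frac{100831}{24} \approx -4201.3$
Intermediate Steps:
$f = - \frac{31}{24}$ ($f = \left(-62\right) \frac{1}{48} = - \frac{31}{24} \approx -1.2917$)
$p = -84$
$f + p 50 = - \frac{31}{24} - 4200 = - \frac{100831}{24}$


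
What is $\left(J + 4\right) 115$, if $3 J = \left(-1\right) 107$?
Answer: $- \frac{10925}{3} \approx -3641.7$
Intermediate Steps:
$J = - \frac{107}{3}$ ($J = \frac{\left(-1\right) 107}{3} = \frac{1}{3} \left(-107\right) = - \frac{107}{3} \approx -35.667$)
$\left(J + 4\right) 115 = \left(- \frac{107}{3} + 4\right) 115 = \left(- \frac{95}{3}\right) 115 = - \frac{10925}{3}$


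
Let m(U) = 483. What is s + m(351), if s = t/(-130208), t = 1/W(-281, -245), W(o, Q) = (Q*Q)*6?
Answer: 22650000609599/46894411200 ≈ 483.00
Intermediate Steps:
W(o, Q) = 6*Q² (W(o, Q) = Q²*6 = 6*Q²)
t = 1/360150 (t = 1/(6*(-245)²) = 1/(6*60025) = 1/360150 ≈ 2.7766e-6)
s = -1/46894411200 (s = (1/360150)/(-130208) = (1/360150)*(-1/130208) = -1/46894411200 ≈ -2.1324e-11)
s + m(351) = -1/46894411200 + 483 = 22650000609599/46894411200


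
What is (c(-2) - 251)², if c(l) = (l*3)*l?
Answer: 57121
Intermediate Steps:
c(l) = 3*l² (c(l) = (3*l)*l = 3*l²)
(c(-2) - 251)² = (3*(-2)² - 251)² = (3*4 - 251)² = (12 - 251)² = (-239)² = 57121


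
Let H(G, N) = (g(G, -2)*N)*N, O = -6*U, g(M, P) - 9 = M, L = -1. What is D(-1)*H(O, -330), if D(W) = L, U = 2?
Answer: 326700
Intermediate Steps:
g(M, P) = 9 + M
D(W) = -1
O = -12 (O = -6*2 = -12)
H(G, N) = N²*(9 + G) (H(G, N) = ((9 + G)*N)*N = (N*(9 + G))*N = N²*(9 + G))
D(-1)*H(O, -330) = -(-330)²*(9 - 12) = -108900*(-3) = -1*(-326700) = 326700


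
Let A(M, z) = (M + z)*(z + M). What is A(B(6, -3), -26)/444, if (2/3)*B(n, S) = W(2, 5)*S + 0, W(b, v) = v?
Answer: 9409/1776 ≈ 5.2979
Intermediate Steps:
B(n, S) = 15*S/2 (B(n, S) = 3*(5*S + 0)/2 = 3*(5*S)/2 = 15*S/2)
A(M, z) = (M + z)**2 (A(M, z) = (M + z)*(M + z) = (M + z)**2)
A(B(6, -3), -26)/444 = ((15/2)*(-3) - 26)**2/444 = (-45/2 - 26)**2*(1/444) = (-97/2)**2*(1/444) = (9409/4)*(1/444) = 9409/1776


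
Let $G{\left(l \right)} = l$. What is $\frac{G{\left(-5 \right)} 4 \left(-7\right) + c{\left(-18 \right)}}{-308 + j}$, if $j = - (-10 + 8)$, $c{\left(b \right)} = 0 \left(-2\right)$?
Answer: $- \frac{70}{153} \approx -0.45752$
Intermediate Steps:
$c{\left(b \right)} = 0$
$j = 2$ ($j = \left(-1\right) \left(-2\right) = 2$)
$\frac{G{\left(-5 \right)} 4 \left(-7\right) + c{\left(-18 \right)}}{-308 + j} = \frac{\left(-5\right) 4 \left(-7\right) + 0}{-308 + 2} = \frac{\left(-20\right) \left(-7\right) + 0}{-306} = \left(140 + 0\right) \left(- \frac{1}{306}\right) = 140 \left(- \frac{1}{306}\right) = - \frac{70}{153}$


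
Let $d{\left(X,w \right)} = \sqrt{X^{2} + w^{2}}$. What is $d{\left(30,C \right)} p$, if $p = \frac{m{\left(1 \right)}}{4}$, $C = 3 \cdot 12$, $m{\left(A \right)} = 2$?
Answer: $3 \sqrt{61} \approx 23.431$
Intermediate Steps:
$C = 36$
$p = \frac{1}{2}$ ($p = \frac{2}{4} = 2 \cdot \frac{1}{4} = \frac{1}{2} \approx 0.5$)
$d{\left(30,C \right)} p = \sqrt{30^{2} + 36^{2}} \cdot \frac{1}{2} = \sqrt{900 + 1296} \cdot \frac{1}{2} = \sqrt{2196} \cdot \frac{1}{2} = 6 \sqrt{61} \cdot \frac{1}{2} = 3 \sqrt{61}$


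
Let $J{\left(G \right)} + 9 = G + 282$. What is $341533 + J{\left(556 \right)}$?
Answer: $342362$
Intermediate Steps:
$J{\left(G \right)} = 273 + G$ ($J{\left(G \right)} = -9 + \left(G + 282\right) = -9 + \left(282 + G\right) = 273 + G$)
$341533 + J{\left(556 \right)} = 341533 + \left(273 + 556\right) = 341533 + 829 = 342362$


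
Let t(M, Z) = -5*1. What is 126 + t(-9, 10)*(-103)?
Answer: 641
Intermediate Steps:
t(M, Z) = -5
126 + t(-9, 10)*(-103) = 126 - 5*(-103) = 126 + 515 = 641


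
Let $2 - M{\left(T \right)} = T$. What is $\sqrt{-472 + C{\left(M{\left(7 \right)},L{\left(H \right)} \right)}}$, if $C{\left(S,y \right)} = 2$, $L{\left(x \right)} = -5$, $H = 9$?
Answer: $i \sqrt{470} \approx 21.679 i$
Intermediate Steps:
$M{\left(T \right)} = 2 - T$
$\sqrt{-472 + C{\left(M{\left(7 \right)},L{\left(H \right)} \right)}} = \sqrt{-472 + 2} = \sqrt{-470} = i \sqrt{470}$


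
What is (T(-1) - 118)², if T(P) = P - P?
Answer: 13924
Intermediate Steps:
T(P) = 0
(T(-1) - 118)² = (0 - 118)² = (-118)² = 13924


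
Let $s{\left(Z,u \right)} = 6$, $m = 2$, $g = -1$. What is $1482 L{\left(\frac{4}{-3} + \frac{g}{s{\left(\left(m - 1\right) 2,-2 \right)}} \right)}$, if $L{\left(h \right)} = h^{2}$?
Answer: $\frac{6669}{2} \approx 3334.5$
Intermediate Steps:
$1482 L{\left(\frac{4}{-3} + \frac{g}{s{\left(\left(m - 1\right) 2,-2 \right)}} \right)} = 1482 \left(\frac{4}{-3} - \frac{1}{6}\right)^{2} = 1482 \left(4 \left(- \frac{1}{3}\right) - \frac{1}{6}\right)^{2} = 1482 \left(- \frac{4}{3} - \frac{1}{6}\right)^{2} = 1482 \left(- \frac{3}{2}\right)^{2} = 1482 \cdot \frac{9}{4} = \frac{6669}{2}$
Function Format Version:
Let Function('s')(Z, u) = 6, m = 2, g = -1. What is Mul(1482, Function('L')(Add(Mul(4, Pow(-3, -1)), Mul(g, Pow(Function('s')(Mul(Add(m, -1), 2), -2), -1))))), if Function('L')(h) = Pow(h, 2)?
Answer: Rational(6669, 2) ≈ 3334.5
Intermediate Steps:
Mul(1482, Function('L')(Add(Mul(4, Pow(-3, -1)), Mul(g, Pow(Function('s')(Mul(Add(m, -1), 2), -2), -1))))) = Mul(1482, Pow(Add(Mul(4, Pow(-3, -1)), Mul(-1, Pow(6, -1))), 2)) = Mul(1482, Pow(Add(Mul(4, Rational(-1, 3)), Mul(-1, Rational(1, 6))), 2)) = Mul(1482, Pow(Add(Rational(-4, 3), Rational(-1, 6)), 2)) = Mul(1482, Pow(Rational(-3, 2), 2)) = Mul(1482, Rational(9, 4)) = Rational(6669, 2)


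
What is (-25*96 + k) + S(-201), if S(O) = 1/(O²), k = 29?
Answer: -95790770/40401 ≈ -2371.0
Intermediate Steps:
S(O) = O⁻²
(-25*96 + k) + S(-201) = (-25*96 + 29) + (-201)⁻² = (-2400 + 29) + 1/40401 = -2371 + 1/40401 = -95790770/40401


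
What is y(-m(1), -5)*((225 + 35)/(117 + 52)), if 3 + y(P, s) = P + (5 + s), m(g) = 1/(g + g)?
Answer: -70/13 ≈ -5.3846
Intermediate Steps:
m(g) = 1/(2*g)
y(P, s) = 2 + P + s (y(P, s) = -3 + (P + (5 + s)) = -3 + (5 + P + s) = 2 + P + s)
y(-m(1), -5)*((225 + 35)/(117 + 52)) = (2 - 1/(2*1) - 5)*((225 + 35)/(117 + 52)) = (2 - 1/2 - 5)*(260/169) = (2 - 1*½ - 5)*(260*(1/169)) = (2 - ½ - 5)*(20/13) = -7/2*20/13 = -70/13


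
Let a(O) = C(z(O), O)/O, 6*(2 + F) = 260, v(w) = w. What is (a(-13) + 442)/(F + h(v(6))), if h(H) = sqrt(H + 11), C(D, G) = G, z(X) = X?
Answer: 164796/15223 - 3987*sqrt(17)/15223 ≈ 9.7456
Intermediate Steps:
F = 124/3 (F = -2 + (1/6)*260 = -2 + 130/3 = 124/3 ≈ 41.333)
h(H) = sqrt(11 + H)
a(O) = 1 (a(O) = O/O = 1)
(a(-13) + 442)/(F + h(v(6))) = (1 + 442)/(124/3 + sqrt(11 + 6)) = 443/(124/3 + sqrt(17))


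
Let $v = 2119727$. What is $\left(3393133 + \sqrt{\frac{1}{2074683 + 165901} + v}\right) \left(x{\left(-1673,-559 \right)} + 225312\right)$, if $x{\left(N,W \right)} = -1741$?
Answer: $758606137943 + \frac{223571 \sqrt{2660372200573123074}}{1120292} \approx 7.5893 \cdot 10^{11}$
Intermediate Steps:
$\left(3393133 + \sqrt{\frac{1}{2074683 + 165901} + v}\right) \left(x{\left(-1673,-559 \right)} + 225312\right) = \left(3393133 + \sqrt{\frac{1}{2074683 + 165901} + 2119727}\right) \left(-1741 + 225312\right) = \left(3393133 + \sqrt{\frac{1}{2240584} + 2119727}\right) 223571 = \left(3393133 + \sqrt{\frac{4749426400569}{2240584}}\right) 223571 = \left(3393133 + \frac{\sqrt{2660372200573123074}}{1120292}\right) 223571 = 758606137943 + \frac{223571 \sqrt{2660372200573123074}}{1120292}$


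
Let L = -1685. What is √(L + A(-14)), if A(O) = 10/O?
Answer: 10*I*√826/7 ≈ 41.057*I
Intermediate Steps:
√(L + A(-14)) = √(-1685 + 10/(-14)) = √(-1685 + 10*(-1/14)) = √(-1685 - 5/7) = √(-11800/7) = 10*I*√826/7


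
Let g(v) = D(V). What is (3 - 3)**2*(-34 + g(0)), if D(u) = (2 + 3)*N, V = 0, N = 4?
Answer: 0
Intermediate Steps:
D(u) = 20 (D(u) = (2 + 3)*4 = 5*4 = 20)
g(v) = 20
(3 - 3)**2*(-34 + g(0)) = (3 - 3)**2*(-34 + 20) = 0**2*(-14) = 0*(-14) = 0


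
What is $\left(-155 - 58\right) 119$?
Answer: $-25347$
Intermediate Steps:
$\left(-155 - 58\right) 119 = \left(-213\right) 119 = -25347$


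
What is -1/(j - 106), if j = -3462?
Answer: 1/3568 ≈ 0.00028027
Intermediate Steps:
-1/(j - 106) = -1/(-3462 - 106) = -1/(-3568) = -1*(-1/3568) = 1/3568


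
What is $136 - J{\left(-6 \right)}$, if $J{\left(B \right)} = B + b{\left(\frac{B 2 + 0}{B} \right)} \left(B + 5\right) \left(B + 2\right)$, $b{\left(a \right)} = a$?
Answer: $134$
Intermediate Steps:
$J{\left(B \right)} = B + 2 \left(2 + B\right) \left(5 + B\right)$ ($J{\left(B \right)} = B + \frac{B 2 + 0}{B} \left(B + 5\right) \left(B + 2\right) = B + \frac{2 B + 0}{B} \left(5 + B\right) \left(2 + B\right) = B + \frac{2 B}{B} \left(2 + B\right) \left(5 + B\right) = B + 2 \left(2 + B\right) \left(5 + B\right)$)
$136 - J{\left(-6 \right)} = 136 - \left(20 + 2 \left(-6\right)^{2} + 15 \left(-6\right)\right) = 136 - \left(20 + 2 \cdot 36 - 90\right) = 136 - \left(20 + 72 - 90\right) = 136 - 2 = 134$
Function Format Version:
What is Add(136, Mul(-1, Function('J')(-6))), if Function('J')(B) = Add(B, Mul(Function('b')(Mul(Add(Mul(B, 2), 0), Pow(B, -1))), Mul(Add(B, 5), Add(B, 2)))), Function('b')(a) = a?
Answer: 134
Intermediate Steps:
Function('J')(B) = Add(B, Mul(2, Add(2, B), Add(5, B))) (Function('J')(B) = Add(B, Mul(Mul(Add(Mul(B, 2), 0), Pow(B, -1)), Mul(Add(B, 5), Add(B, 2)))) = Add(B, Mul(Mul(Add(Mul(2, B), 0), Pow(B, -1)), Mul(Add(5, B), Add(2, B)))) = Add(B, Mul(Mul(Mul(2, B), Pow(B, -1)), Mul(Add(2, B), Add(5, B)))) = Add(B, Mul(2, Mul(Add(2, B), Add(5, B)))) = Add(B, Mul(2, Add(2, B), Add(5, B))))
Add(136, Mul(-1, Function('J')(-6))) = Add(136, Mul(-1, Add(20, Mul(2, Pow(-6, 2)), Mul(15, -6)))) = Add(136, Mul(-1, Add(20, Mul(2, 36), -90))) = Add(136, Mul(-1, Add(20, 72, -90))) = Add(136, Mul(-1, 2)) = Add(136, -2) = 134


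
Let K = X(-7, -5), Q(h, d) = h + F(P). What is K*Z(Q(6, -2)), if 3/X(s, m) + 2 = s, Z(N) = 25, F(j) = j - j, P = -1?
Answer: -25/3 ≈ -8.3333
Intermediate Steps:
F(j) = 0
Q(h, d) = h (Q(h, d) = h + 0 = h)
X(s, m) = 3/(-2 + s)
K = -⅓ (K = 3/(-2 - 7) = 3/(-9) = 3*(-⅑) = -⅓ ≈ -0.33333)
K*Z(Q(6, -2)) = -⅓*25 = -25/3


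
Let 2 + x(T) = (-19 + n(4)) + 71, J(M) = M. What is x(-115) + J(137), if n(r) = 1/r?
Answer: 749/4 ≈ 187.25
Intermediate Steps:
x(T) = 201/4 (x(T) = -2 + ((-19 + 1/4) + 71) = -2 + ((-19 + ¼) + 71) = -2 + (-75/4 + 71) = -2 + 209/4 = 201/4)
x(-115) + J(137) = 201/4 + 137 = 749/4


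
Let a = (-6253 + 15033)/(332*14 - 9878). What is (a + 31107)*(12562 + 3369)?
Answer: 259166830273/523 ≈ 4.9554e+8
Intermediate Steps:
a = -878/523 (a = 8780/(4648 - 9878) = 8780/(-5230) = 8780*(-1/5230) = -878/523 ≈ -1.6788)
(a + 31107)*(12562 + 3369) = (-878/523 + 31107)*(12562 + 3369) = (16268083/523)*15931 = 259166830273/523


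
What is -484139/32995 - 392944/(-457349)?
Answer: -208455300231/15090230255 ≈ -13.814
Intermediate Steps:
-484139/32995 - 392944/(-457349) = -484139*1/32995 - 392944*(-1/457349) = -484139/32995 + 392944/457349 = -208455300231/15090230255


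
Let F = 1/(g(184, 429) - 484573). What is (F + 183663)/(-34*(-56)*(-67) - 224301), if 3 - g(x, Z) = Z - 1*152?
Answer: -89048454560/170602629043 ≈ -0.52196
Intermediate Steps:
g(x, Z) = 155 - Z (g(x, Z) = 3 - (Z - 1*152) = 3 - (Z - 152) = 3 - (-152 + Z) = 3 + (152 - Z) = 155 - Z)
F = -1/484847 (F = 1/((155 - 1*429) - 484573) = 1/((155 - 429) - 484573) = 1/(-274 - 484573) = 1/(-484847) = -1/484847 ≈ -2.0625e-6)
(F + 183663)/(-34*(-56)*(-67) - 224301) = (-1/484847 + 183663)/(-34*(-56)*(-67) - 224301) = 89048454560/(484847*(1904*(-67) - 224301)) = 89048454560/(484847*(-127568 - 224301)) = (89048454560/484847)/(-351869) = (89048454560/484847)*(-1/351869) = -89048454560/170602629043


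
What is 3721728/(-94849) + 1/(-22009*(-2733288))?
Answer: -223887751586848127/5705825183965608 ≈ -39.238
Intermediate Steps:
3721728/(-94849) + 1/(-22009*(-2733288)) = 3721728*(-1/94849) - 1/22009*(-1/2733288) = -3721728/94849 + 1/60156935592 = -223887751586848127/5705825183965608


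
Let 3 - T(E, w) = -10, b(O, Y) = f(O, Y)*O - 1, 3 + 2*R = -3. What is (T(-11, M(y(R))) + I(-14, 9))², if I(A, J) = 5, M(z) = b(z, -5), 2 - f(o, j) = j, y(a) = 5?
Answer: 324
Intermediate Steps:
R = -3 (R = -3/2 + (½)*(-3) = -3/2 - 3/2 = -3)
f(o, j) = 2 - j
b(O, Y) = -1 + O*(2 - Y) (b(O, Y) = (2 - Y)*O - 1 = O*(2 - Y) - 1 = -1 + O*(2 - Y))
M(z) = -1 + 7*z (M(z) = -1 - z*(-2 - 5) = -1 - 1*z*(-7) = -1 + 7*z)
T(E, w) = 13 (T(E, w) = 3 - 1*(-10) = 3 + 10 = 13)
(T(-11, M(y(R))) + I(-14, 9))² = (13 + 5)² = 18² = 324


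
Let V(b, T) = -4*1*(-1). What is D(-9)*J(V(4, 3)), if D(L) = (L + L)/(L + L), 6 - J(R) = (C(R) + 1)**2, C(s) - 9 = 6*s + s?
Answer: -1438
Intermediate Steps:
V(b, T) = 4 (V(b, T) = -4*(-1) = 4)
C(s) = 9 + 7*s (C(s) = 9 + (6*s + s) = 9 + 7*s)
J(R) = 6 - (10 + 7*R)**2 (J(R) = 6 - ((9 + 7*R) + 1)**2 = 6 - (10 + 7*R)**2)
D(L) = 1 (D(L) = (2*L)/((2*L)) = (2*L)*(1/(2*L)) = 1)
D(-9)*J(V(4, 3)) = 1*(6 - (10 + 7*4)**2) = 1*(6 - (10 + 28)**2) = 1*(6 - 1*38**2) = 1*(6 - 1*1444) = 1*(6 - 1444) = 1*(-1438) = -1438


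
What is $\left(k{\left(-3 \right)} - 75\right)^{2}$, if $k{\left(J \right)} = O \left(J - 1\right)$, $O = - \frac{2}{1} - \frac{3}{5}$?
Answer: $\frac{104329}{25} \approx 4173.2$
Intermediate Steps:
$O = - \frac{13}{5}$ ($O = \left(-2\right) 1 - \frac{3}{5} = -2 - \frac{3}{5} = - \frac{13}{5} \approx -2.6$)
$k{\left(J \right)} = \frac{13}{5} - \frac{13 J}{5}$ ($k{\left(J \right)} = - \frac{13 \left(J - 1\right)}{5} = - \frac{13 \left(-1 + J\right)}{5} = \frac{13}{5} - \frac{13 J}{5}$)
$\left(k{\left(-3 \right)} - 75\right)^{2} = \left(\left(\frac{13}{5} - - \frac{39}{5}\right) - 75\right)^{2} = \left(\left(\frac{13}{5} + \frac{39}{5}\right) - 75\right)^{2} = \left(\frac{52}{5} - 75\right)^{2} = \left(- \frac{323}{5}\right)^{2} = \frac{104329}{25}$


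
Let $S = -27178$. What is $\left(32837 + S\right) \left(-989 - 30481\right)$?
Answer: $-178088730$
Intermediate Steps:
$\left(32837 + S\right) \left(-989 - 30481\right) = \left(32837 - 27178\right) \left(-989 - 30481\right) = 5659 \left(-31470\right) = -178088730$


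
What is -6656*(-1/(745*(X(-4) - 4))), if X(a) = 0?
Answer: -1664/745 ≈ -2.2336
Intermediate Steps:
-6656*(-1/(745*(X(-4) - 4))) = -6656*(-1/(745*(0 - 4))) = -6656/(-5*(-4)*149) = -6656/(20*149) = -6656/2980 = -6656*1/2980 = -1664/745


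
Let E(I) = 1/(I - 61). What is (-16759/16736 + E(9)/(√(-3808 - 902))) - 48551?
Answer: -812566295/16736 + I*√4710/244920 ≈ -48552.0 + 0.00028021*I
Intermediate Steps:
E(I) = 1/(-61 + I)
(-16759/16736 + E(9)/(√(-3808 - 902))) - 48551 = (-16759/16736 + 1/((-61 + 9)*(√(-3808 - 902)))) - 48551 = (-16759*1/16736 + 1/((-52)*(√(-4710)))) - 48551 = (-16759/16736 - (-I*√4710/4710)/52) - 48551 = (-16759/16736 - (-1)*I*√4710/244920) - 48551 = (-16759/16736 + I*√4710/244920) - 48551 = -812566295/16736 + I*√4710/244920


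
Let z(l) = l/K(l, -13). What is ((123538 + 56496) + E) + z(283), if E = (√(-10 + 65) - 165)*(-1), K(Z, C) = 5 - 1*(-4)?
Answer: 1622074/9 - √55 ≈ 1.8022e+5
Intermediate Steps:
K(Z, C) = 9 (K(Z, C) = 5 + 4 = 9)
z(l) = l/9
E = 165 - √55 (E = (√55 - 165)*(-1) = (-165 + √55)*(-1) = 165 - √55 ≈ 157.58)
((123538 + 56496) + E) + z(283) = ((123538 + 56496) + (165 - √55)) + (⅑)*283 = (180034 + (165 - √55)) + 283/9 = (180199 - √55) + 283/9 = 1622074/9 - √55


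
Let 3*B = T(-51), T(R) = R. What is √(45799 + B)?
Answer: √45782 ≈ 213.97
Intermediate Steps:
B = -17 (B = (⅓)*(-51) = -17)
√(45799 + B) = √(45799 - 17) = √45782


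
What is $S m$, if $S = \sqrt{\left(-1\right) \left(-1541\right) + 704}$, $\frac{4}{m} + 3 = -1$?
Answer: $- \sqrt{2245} \approx -47.381$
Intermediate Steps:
$m = -1$ ($m = \frac{4}{-3 - 1} = \frac{4}{-4} = 4 \left(- \frac{1}{4}\right) = -1$)
$S = \sqrt{2245}$ ($S = \sqrt{1541 + 704} = \sqrt{2245} \approx 47.381$)
$S m = \sqrt{2245} \left(-1\right) = - \sqrt{2245}$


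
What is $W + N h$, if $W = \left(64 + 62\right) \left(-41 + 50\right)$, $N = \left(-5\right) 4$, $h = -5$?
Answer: $1234$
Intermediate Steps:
$N = -20$
$W = 1134$ ($W = 126 \cdot 9 = 1134$)
$W + N h = 1134 - -100 = 1134 + 100 = 1234$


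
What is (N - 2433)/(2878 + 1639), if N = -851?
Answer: -3284/4517 ≈ -0.72703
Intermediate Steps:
(N - 2433)/(2878 + 1639) = (-851 - 2433)/(2878 + 1639) = -3284/4517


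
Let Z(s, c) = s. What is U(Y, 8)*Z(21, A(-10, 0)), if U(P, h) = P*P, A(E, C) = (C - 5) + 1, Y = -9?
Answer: 1701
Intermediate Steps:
A(E, C) = -4 + C (A(E, C) = (-5 + C) + 1 = -4 + C)
U(P, h) = P²
U(Y, 8)*Z(21, A(-10, 0)) = (-9)²*21 = 81*21 = 1701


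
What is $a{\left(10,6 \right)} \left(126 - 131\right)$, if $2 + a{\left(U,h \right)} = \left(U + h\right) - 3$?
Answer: $-55$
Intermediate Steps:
$a{\left(U,h \right)} = -5 + U + h$ ($a{\left(U,h \right)} = -2 - \left(3 - U - h\right) = -2 + \left(-3 + U + h\right) = -5 + U + h$)
$a{\left(10,6 \right)} \left(126 - 131\right) = \left(-5 + 10 + 6\right) \left(126 - 131\right) = 11 \left(-5\right) = -55$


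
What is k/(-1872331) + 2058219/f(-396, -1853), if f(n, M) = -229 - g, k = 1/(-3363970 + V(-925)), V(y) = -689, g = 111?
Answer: -12966276156987159911/2141916819043860 ≈ -6053.6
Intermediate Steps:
k = -1/3364659 (k = 1/(-3363970 - 689) = 1/(-3364659) = -1/3364659 ≈ -2.9721e-7)
f(n, M) = -340 (f(n, M) = -229 - 1*111 = -229 - 111 = -340)
k/(-1872331) + 2058219/f(-396, -1853) = -1/3364659/(-1872331) + 2058219/(-340) = -1/3364659*(-1/1872331) + 2058219*(-1/340) = 1/6299755350129 - 2058219/340 = -12966276156987159911/2141916819043860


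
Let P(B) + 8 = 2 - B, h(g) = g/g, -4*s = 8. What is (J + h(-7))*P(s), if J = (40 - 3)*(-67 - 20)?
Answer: 12872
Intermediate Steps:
s = -2 (s = -¼*8 = -2)
J = -3219 (J = 37*(-87) = -3219)
h(g) = 1
P(B) = -6 - B (P(B) = -8 + (2 - B) = -6 - B)
(J + h(-7))*P(s) = (-3219 + 1)*(-6 - 1*(-2)) = -3218*(-6 + 2) = -3218*(-4) = 12872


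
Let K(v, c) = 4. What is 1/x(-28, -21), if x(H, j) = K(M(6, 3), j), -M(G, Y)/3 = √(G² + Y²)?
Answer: ¼ ≈ 0.25000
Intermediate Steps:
M(G, Y) = -3*√(G² + Y²)
x(H, j) = 4
1/x(-28, -21) = 1/4 = ¼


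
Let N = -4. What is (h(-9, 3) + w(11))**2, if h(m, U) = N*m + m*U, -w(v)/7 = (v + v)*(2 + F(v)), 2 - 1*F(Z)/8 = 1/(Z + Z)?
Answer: 7327849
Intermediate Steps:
F(Z) = 16 - 4/Z (F(Z) = 16 - 8/(Z + Z) = 16 - 8*1/(2*Z) = 16 - 4/Z)
w(v) = -14*v*(18 - 4/v) (w(v) = -7*(v + v)*(2 + (16 - 4/v)) = -7*2*v*(18 - 4/v) = -14*v*(18 - 4/v))
h(m, U) = -4*m + U*m (h(m, U) = -4*m + m*U = -4*m + U*m)
(h(-9, 3) + w(11))**2 = (-9*(-4 + 3) + (56 - 252*11))**2 = (-9*(-1) + (56 - 2772))**2 = (9 - 2716)**2 = (-2707)**2 = 7327849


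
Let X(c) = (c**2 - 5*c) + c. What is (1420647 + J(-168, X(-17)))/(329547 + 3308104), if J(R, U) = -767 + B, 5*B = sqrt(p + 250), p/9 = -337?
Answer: 1419880/3637651 + 11*I*sqrt(23)/18188255 ≈ 0.39033 + 2.9005e-6*I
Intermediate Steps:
p = -3033 (p = 9*(-337) = -3033)
X(c) = c**2 - 4*c
B = 11*I*sqrt(23)/5 (B = sqrt(-3033 + 250)/5 = sqrt(-2783)/5 = (11*I*sqrt(23))/5 = 11*I*sqrt(23)/5 ≈ 10.551*I)
J(R, U) = -767 + 11*I*sqrt(23)/5
(1420647 + J(-168, X(-17)))/(329547 + 3308104) = (1420647 + (-767 + 11*I*sqrt(23)/5))/(329547 + 3308104) = (1419880 + 11*I*sqrt(23)/5)/3637651 = (1419880 + 11*I*sqrt(23)/5)*(1/3637651) = 1419880/3637651 + 11*I*sqrt(23)/18188255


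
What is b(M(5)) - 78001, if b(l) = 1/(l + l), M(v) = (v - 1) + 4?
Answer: -1248015/16 ≈ -78001.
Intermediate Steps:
M(v) = 3 + v (M(v) = (-1 + v) + 4 = 3 + v)
b(l) = 1/(2*l)
b(M(5)) - 78001 = 1/(2*(3 + 5)) - 78001 = (1/2)/8 - 78001 = (1/2)*(1/8) - 78001 = 1/16 - 78001 = -1248015/16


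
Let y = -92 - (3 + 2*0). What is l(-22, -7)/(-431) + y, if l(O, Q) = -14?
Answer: -40931/431 ≈ -94.968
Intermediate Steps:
y = -95 (y = -92 - (3 + 0) = -92 - 1*3 = -92 - 3 = -95)
l(-22, -7)/(-431) + y = -14/(-431) - 95 = -14*(-1/431) - 95 = 14/431 - 95 = -40931/431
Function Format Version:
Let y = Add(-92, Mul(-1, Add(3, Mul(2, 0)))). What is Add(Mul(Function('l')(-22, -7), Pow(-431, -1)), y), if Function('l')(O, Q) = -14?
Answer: Rational(-40931, 431) ≈ -94.968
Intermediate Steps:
y = -95 (y = Add(-92, Mul(-1, Add(3, 0))) = Add(-92, Mul(-1, 3)) = Add(-92, -3) = -95)
Add(Mul(Function('l')(-22, -7), Pow(-431, -1)), y) = Add(Mul(-14, Pow(-431, -1)), -95) = Add(Mul(-14, Rational(-1, 431)), -95) = Add(Rational(14, 431), -95) = Rational(-40931, 431)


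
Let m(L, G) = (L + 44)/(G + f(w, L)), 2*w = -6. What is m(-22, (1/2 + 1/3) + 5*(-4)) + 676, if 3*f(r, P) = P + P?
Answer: 137096/203 ≈ 675.35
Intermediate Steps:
w = -3 (w = (1/2)*(-6) = -3)
f(r, P) = 2*P/3 (f(r, P) = (P + P)/3 = (2*P)/3 = 2*P/3)
m(L, G) = (44 + L)/(G + 2*L/3) (m(L, G) = (L + 44)/(G + 2*L/3) = (44 + L)/(G + 2*L/3))
m(-22, (1/2 + 1/3) + 5*(-4)) + 676 = 3*(44 - 22)/(2*(-22) + 3*((1/2 + 1/3) + 5*(-4))) + 676 = 3*22/(-44 + 3*((1*(1/2) + 1*(1/3)) - 20)) + 676 = 3*22/(-44 + 3*((1/2 + 1/3) - 20)) + 676 = 3*22/(-44 + 3*(5/6 - 20)) + 676 = 3*22/(-44 + 3*(-115/6)) + 676 = 3*22/(-44 - 115/2) + 676 = 3*22/(-203/2) + 676 = 3*(-2/203)*22 + 676 = -132/203 + 676 = 137096/203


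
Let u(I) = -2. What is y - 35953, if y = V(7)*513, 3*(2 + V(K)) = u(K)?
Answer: -37321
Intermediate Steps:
V(K) = -8/3 (V(K) = -2 + (⅓)*(-2) = -2 - ⅔ = -8/3)
y = -1368 (y = -8/3*513 = -1368)
y - 35953 = -1368 - 35953 = -37321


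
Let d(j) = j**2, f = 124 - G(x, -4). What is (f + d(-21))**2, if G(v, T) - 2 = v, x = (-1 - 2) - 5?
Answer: 326041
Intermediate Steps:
x = -8 (x = -3 - 5 = -8)
G(v, T) = 2 + v
f = 130 (f = 124 - (2 - 8) = 124 - 1*(-6) = 124 + 6 = 130)
(f + d(-21))**2 = (130 + (-21)**2)**2 = (130 + 441)**2 = 571**2 = 326041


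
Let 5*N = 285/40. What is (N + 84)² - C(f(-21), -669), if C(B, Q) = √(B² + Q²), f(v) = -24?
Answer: 11675889/1600 - 3*√49793 ≈ 6628.0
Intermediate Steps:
N = 57/40 (N = (285/40)/5 = (285*(1/40))/5 = (⅕)*(57/8) = 57/40 ≈ 1.4250)
(N + 84)² - C(f(-21), -669) = (57/40 + 84)² - √((-24)² + (-669)²) = (3417/40)² - √(576 + 447561) = 11675889/1600 - √448137 = 11675889/1600 - 3*√49793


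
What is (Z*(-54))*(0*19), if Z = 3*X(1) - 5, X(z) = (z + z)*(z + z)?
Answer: 0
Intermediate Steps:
X(z) = 4*z² (X(z) = (2*z)*(2*z) = 4*z²)
Z = 7 (Z = 3*(4*1²) - 5 = 3*(4*1) - 5 = 3*4 - 5 = 12 - 5 = 7)
(Z*(-54))*(0*19) = (7*(-54))*(0*19) = -378*0 = 0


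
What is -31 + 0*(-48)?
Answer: -31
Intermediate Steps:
-31 + 0*(-48) = -31 + 0 = -31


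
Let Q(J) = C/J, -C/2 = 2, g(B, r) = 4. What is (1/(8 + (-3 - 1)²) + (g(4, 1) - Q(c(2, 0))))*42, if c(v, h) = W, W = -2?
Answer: 343/4 ≈ 85.750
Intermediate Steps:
c(v, h) = -2
C = -4 (C = -2*2 = -4)
Q(J) = -4/J
(1/(8 + (-3 - 1)²) + (g(4, 1) - Q(c(2, 0))))*42 = (1/(8 + (-3 - 1)²) + (4 - (-4)/(-2)))*42 = (1/(8 + (-4)²) + (4 - (-4)*(-1)/2))*42 = (1/(8 + 16) + (4 - 1*2))*42 = (1/24 + (4 - 2))*42 = (1/24 + 2)*42 = (49/24)*42 = 343/4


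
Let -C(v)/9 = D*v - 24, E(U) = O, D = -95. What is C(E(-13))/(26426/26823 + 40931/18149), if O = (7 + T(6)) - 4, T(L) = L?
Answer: 3851158870197/1577497687 ≈ 2441.3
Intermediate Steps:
O = 9 (O = (7 + 6) - 4 = 13 - 4 = 9)
E(U) = 9
C(v) = 216 + 855*v (C(v) = -9*(-95*v - 24) = -9*(-24 - 95*v) = 216 + 855*v)
C(E(-13))/(26426/26823 + 40931/18149) = (216 + 855*9)/(26426/26823 + 40931/18149) = (216 + 7695)/(26426*(1/26823) + 40931*(1/18149)) = 7911/(26426/26823 + 40931/18149) = 7911/(1577497687/486810627) = 7911*(486810627/1577497687) = 3851158870197/1577497687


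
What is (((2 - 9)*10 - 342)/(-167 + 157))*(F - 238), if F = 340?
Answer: 21012/5 ≈ 4202.4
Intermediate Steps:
(((2 - 9)*10 - 342)/(-167 + 157))*(F - 238) = (((2 - 9)*10 - 342)/(-167 + 157))*(340 - 238) = ((-7*10 - 342)/(-10))*102 = ((-70 - 342)*(-1/10))*102 = -412*(-1/10)*102 = (206/5)*102 = 21012/5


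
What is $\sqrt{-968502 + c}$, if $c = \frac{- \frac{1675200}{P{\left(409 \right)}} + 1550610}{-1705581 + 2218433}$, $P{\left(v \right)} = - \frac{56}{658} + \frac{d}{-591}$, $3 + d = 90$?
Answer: $\frac{i \sqrt{32738236980652008089358}}{183857442} \approx 984.12 i$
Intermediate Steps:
$d = 87$ ($d = -3 + 90 = 87$)
$P{\left(v \right)} = - \frac{2151}{9259}$ ($P{\left(v \right)} = - \frac{56}{658} + \frac{87}{-591} = \left(-56\right) \frac{1}{658} + 87 \left(- \frac{1}{591}\right) = - \frac{4}{47} - \frac{29}{197} = - \frac{2151}{9259}$)
$c = \frac{3141006485}{183857442}$ ($c = \frac{- \frac{1675200}{- \frac{2151}{9259}} + 1550610}{-1705581 + 2218433} = \frac{\left(-1675200\right) \left(- \frac{9259}{2151}\right) + 1550610}{512852} = \left(\frac{5170225600}{717} + 1550610\right) \frac{1}{512852} = \frac{6282012970}{717} \cdot \frac{1}{512852} = \frac{3141006485}{183857442} \approx 17.084$)
$\sqrt{-968502 + c} = \sqrt{-968502 + \frac{3141006485}{183857442}} = \sqrt{- \frac{178063159285399}{183857442}} = \frac{i \sqrt{32738236980652008089358}}{183857442}$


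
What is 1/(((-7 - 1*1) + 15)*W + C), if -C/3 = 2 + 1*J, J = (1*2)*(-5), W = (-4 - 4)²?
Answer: 1/472 ≈ 0.0021186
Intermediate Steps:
W = 64 (W = (-8)² = 64)
J = -10 (J = 2*(-5) = -10)
C = 24 (C = -3*(2 + 1*(-10)) = -3*(2 - 10) = -3*(-8) = 24)
1/(((-7 - 1*1) + 15)*W + C) = 1/(((-7 - 1*1) + 15)*64 + 24) = 1/(((-7 - 1) + 15)*64 + 24) = 1/((-8 + 15)*64 + 24) = 1/(7*64 + 24) = 1/(448 + 24) = 1/472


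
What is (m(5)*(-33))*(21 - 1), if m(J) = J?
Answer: -3300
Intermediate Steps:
(m(5)*(-33))*(21 - 1) = (5*(-33))*(21 - 1) = -165*20 = -3300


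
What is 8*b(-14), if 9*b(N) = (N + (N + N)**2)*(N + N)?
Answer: -172480/9 ≈ -19164.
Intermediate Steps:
b(N) = 2*N*(N + 4*N**2)/9 (b(N) = ((N + (N + N)**2)*(N + N))/9 = ((N + (2*N)**2)*(2*N))/9 = ((N + 4*N**2)*(2*N))/9 = (2*N*(N + 4*N**2))/9 = 2*N*(N + 4*N**2)/9)
8*b(-14) = 8*((2/9)*(-14)**2*(1 + 4*(-14))) = 8*((2/9)*196*(1 - 56)) = 8*((2/9)*196*(-55)) = 8*(-21560/9) = -172480/9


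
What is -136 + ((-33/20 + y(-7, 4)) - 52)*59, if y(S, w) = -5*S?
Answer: -24727/20 ≈ -1236.3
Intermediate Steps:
-136 + ((-33/20 + y(-7, 4)) - 52)*59 = -136 + ((-33/20 - 5*(-7)) - 52)*59 = -136 + ((-33*1/20 + 35) - 52)*59 = -136 + ((-33/20 + 35) - 52)*59 = -136 + (667/20 - 52)*59 = -136 - 373/20*59 = -136 - 22007/20 = -24727/20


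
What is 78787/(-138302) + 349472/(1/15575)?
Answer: 752781437094013/138302 ≈ 5.4430e+9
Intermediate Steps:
78787/(-138302) + 349472/(1/15575) = 78787*(-1/138302) + 349472/(1/15575) = -78787/138302 + 349472*15575 = -78787/138302 + 5443026400 = 752781437094013/138302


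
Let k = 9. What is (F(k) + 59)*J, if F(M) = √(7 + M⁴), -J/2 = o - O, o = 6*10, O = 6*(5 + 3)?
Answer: -1416 - 48*√1642 ≈ -3361.0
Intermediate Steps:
O = 48 (O = 6*8 = 48)
o = 60
J = -24 (J = -2*(60 - 1*48) = -2*(60 - 48) = -2*12 = -24)
(F(k) + 59)*J = (√(7 + 9⁴) + 59)*(-24) = (√(7 + 6561) + 59)*(-24) = (√6568 + 59)*(-24) = (2*√1642 + 59)*(-24) = (59 + 2*√1642)*(-24) = -1416 - 48*√1642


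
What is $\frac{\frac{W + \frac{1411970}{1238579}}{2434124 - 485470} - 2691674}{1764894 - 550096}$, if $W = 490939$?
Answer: $- \frac{6496521266561935233}{2931990196530811468} \approx -2.2157$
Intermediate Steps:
$\frac{\frac{W + \frac{1411970}{1238579}}{2434124 - 485470} - 2691674}{1764894 - 550096} = \frac{\frac{490939 + \frac{1411970}{1238579}}{2434124 - 485470} - 2691674}{1764894 - 550096} = \frac{\frac{490939 + 1411970 \cdot \frac{1}{1238579}}{1948654} - 2691674}{1214798} = \left(\left(490939 + \frac{1411970}{1238579}\right) \frac{1}{1948654} - 2691674\right) \frac{1}{1214798} = \left(\frac{608068147651}{1238579} \cdot \frac{1}{1948654} - 2691674\right) \frac{1}{1214798} = \left(\frac{608068147651}{2413561922666} - 2691674\right) \frac{1}{1214798} = \left(- \frac{6496521266561935233}{2413561922666}\right) \frac{1}{1214798} = - \frac{6496521266561935233}{2931990196530811468}$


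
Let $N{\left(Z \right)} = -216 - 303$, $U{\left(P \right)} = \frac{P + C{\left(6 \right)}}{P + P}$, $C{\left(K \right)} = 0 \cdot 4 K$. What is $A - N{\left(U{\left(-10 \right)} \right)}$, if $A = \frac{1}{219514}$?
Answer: $\frac{113927767}{219514} \approx 519.0$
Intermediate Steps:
$C{\left(K \right)} = 0$ ($C{\left(K \right)} = 0 K = 0$)
$U{\left(P \right)} = \frac{1}{2}$ ($U{\left(P \right)} = \frac{P + 0}{P + P} = \frac{P}{2 P} = P \frac{1}{2 P} = \frac{1}{2}$)
$A = \frac{1}{219514} \approx 4.5555 \cdot 10^{-6}$
$N{\left(Z \right)} = -519$ ($N{\left(Z \right)} = -216 - 303 = -519$)
$A - N{\left(U{\left(-10 \right)} \right)} = \frac{1}{219514} - -519 = \frac{1}{219514} + 519 = \frac{113927767}{219514}$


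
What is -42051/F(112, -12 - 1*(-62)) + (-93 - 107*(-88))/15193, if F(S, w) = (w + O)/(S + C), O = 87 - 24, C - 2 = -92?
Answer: -14054325047/1716809 ≈ -8186.3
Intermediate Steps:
C = -90 (C = 2 - 92 = -90)
O = 63
F(S, w) = (63 + w)/(-90 + S) (F(S, w) = (w + 63)/(S - 90) = (63 + w)/(-90 + S))
-42051/F(112, -12 - 1*(-62)) + (-93 - 107*(-88))/15193 = -42051*(-90 + 112)/(63 + (-12 - 1*(-62))) + (-93 - 107*(-88))/15193 = -42051*22/(63 + (-12 + 62)) + (-93 + 9416)*(1/15193) = -42051*22/(63 + 50) + 9323*(1/15193) = -42051/((1/22)*113) + 9323/15193 = -42051/113/22 + 9323/15193 = -42051*22/113 + 9323/15193 = -925122/113 + 9323/15193 = -14054325047/1716809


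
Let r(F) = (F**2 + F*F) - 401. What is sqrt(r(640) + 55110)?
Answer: 9*sqrt(10789) ≈ 934.83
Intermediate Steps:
r(F) = -401 + 2*F**2 (r(F) = (F**2 + F**2) - 401 = 2*F**2 - 401 = -401 + 2*F**2)
sqrt(r(640) + 55110) = sqrt((-401 + 2*640**2) + 55110) = sqrt((-401 + 2*409600) + 55110) = sqrt((-401 + 819200) + 55110) = sqrt(818799 + 55110) = sqrt(873909) = 9*sqrt(10789)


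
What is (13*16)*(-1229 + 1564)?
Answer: 69680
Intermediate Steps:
(13*16)*(-1229 + 1564) = 208*335 = 69680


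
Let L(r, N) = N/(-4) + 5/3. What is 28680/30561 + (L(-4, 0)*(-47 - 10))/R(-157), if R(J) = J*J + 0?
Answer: 234676675/251099363 ≈ 0.93460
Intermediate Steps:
L(r, N) = 5/3 - N/4 (L(r, N) = N*(-¼) + 5*(⅓) = -N/4 + 5/3 = 5/3 - N/4)
R(J) = J² (R(J) = J² + 0 = J²)
28680/30561 + (L(-4, 0)*(-47 - 10))/R(-157) = 28680/30561 + ((5/3 - ¼*0)*(-47 - 10))/((-157)²) = 28680*(1/30561) + ((5/3 + 0)*(-57))/24649 = 9560/10187 + ((5/3)*(-57))*(1/24649) = 9560/10187 - 95*1/24649 = 9560/10187 - 95/24649 = 234676675/251099363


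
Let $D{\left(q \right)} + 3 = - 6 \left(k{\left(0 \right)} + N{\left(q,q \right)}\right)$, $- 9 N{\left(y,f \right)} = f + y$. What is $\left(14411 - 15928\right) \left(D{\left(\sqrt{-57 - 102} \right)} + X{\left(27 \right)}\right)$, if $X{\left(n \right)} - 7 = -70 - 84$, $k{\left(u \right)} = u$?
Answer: $227550 - \frac{6068 i \sqrt{159}}{3} \approx 2.2755 \cdot 10^{5} - 25505.0 i$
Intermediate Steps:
$N{\left(y,f \right)} = - \frac{f}{9} - \frac{y}{9}$ ($N{\left(y,f \right)} = - \frac{f + y}{9} = - \frac{f}{9} - \frac{y}{9}$)
$X{\left(n \right)} = -147$ ($X{\left(n \right)} = 7 - 154 = -147$)
$D{\left(q \right)} = -3 + \frac{4 q}{3}$ ($D{\left(q \right)} = -3 - 6 \left(0 - \frac{2 q}{9}\right) = -3 - 6 \left(- \frac{2 q}{9}\right) = -3 + \frac{4 q}{3}$)
$\left(14411 - 15928\right) \left(D{\left(\sqrt{-57 - 102} \right)} + X{\left(27 \right)}\right) = \left(14411 - 15928\right) \left(\left(-3 + \frac{4 \sqrt{-57 - 102}}{3}\right) - 147\right) = - 1517 \left(\left(-3 + \frac{4 \sqrt{-159}}{3}\right) - 147\right) = - 1517 \left(\left(-3 + \frac{4 i \sqrt{159}}{3}\right) - 147\right) = - 1517 \left(-150 + \frac{4 i \sqrt{159}}{3}\right) = 227550 - \frac{6068 i \sqrt{159}}{3}$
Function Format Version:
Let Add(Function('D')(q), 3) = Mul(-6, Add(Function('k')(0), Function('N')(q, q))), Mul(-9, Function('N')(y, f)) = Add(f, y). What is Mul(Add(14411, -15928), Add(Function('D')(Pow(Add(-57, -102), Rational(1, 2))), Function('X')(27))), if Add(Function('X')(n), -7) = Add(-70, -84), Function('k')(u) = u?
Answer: Add(227550, Mul(Rational(-6068, 3), I, Pow(159, Rational(1, 2)))) ≈ Add(2.2755e+5, Mul(-25505., I))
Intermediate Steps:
Function('N')(y, f) = Add(Mul(Rational(-1, 9), f), Mul(Rational(-1, 9), y)) (Function('N')(y, f) = Mul(Rational(-1, 9), Add(f, y)) = Add(Mul(Rational(-1, 9), f), Mul(Rational(-1, 9), y)))
Function('X')(n) = -147 (Function('X')(n) = Add(7, Add(-70, -84)) = Add(7, -154) = -147)
Function('D')(q) = Add(-3, Mul(Rational(4, 3), q)) (Function('D')(q) = Add(-3, Mul(-6, Add(0, Add(Mul(Rational(-1, 9), q), Mul(Rational(-1, 9), q))))) = Add(-3, Mul(-6, Add(0, Mul(Rational(-2, 9), q)))) = Add(-3, Mul(-6, Mul(Rational(-2, 9), q))) = Add(-3, Mul(Rational(4, 3), q)))
Mul(Add(14411, -15928), Add(Function('D')(Pow(Add(-57, -102), Rational(1, 2))), Function('X')(27))) = Mul(Add(14411, -15928), Add(Add(-3, Mul(Rational(4, 3), Pow(Add(-57, -102), Rational(1, 2)))), -147)) = Mul(-1517, Add(Add(-3, Mul(Rational(4, 3), Pow(-159, Rational(1, 2)))), -147)) = Mul(-1517, Add(Add(-3, Mul(Rational(4, 3), Mul(I, Pow(159, Rational(1, 2))))), -147)) = Mul(-1517, Add(Add(-3, Mul(Rational(4, 3), I, Pow(159, Rational(1, 2)))), -147)) = Mul(-1517, Add(-150, Mul(Rational(4, 3), I, Pow(159, Rational(1, 2))))) = Add(227550, Mul(Rational(-6068, 3), I, Pow(159, Rational(1, 2))))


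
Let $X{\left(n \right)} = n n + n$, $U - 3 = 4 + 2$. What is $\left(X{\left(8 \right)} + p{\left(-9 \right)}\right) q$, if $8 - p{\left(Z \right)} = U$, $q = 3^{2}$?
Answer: $639$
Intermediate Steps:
$U = 9$ ($U = 3 + \left(4 + 2\right) = 3 + 6 = 9$)
$q = 9$
$p{\left(Z \right)} = -1$ ($p{\left(Z \right)} = 8 - 9 = -1$)
$X{\left(n \right)} = n + n^{2}$ ($X{\left(n \right)} = n^{2} + n = n + n^{2}$)
$\left(X{\left(8 \right)} + p{\left(-9 \right)}\right) q = \left(8 \left(1 + 8\right) - 1\right) 9 = \left(8 \cdot 9 - 1\right) 9 = \left(72 - 1\right) 9 = 71 \cdot 9 = 639$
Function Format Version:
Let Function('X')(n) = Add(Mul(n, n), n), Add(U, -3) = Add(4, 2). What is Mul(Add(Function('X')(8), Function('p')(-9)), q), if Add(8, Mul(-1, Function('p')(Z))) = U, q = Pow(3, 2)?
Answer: 639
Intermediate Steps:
U = 9 (U = Add(3, Add(4, 2)) = Add(3, 6) = 9)
q = 9
Function('p')(Z) = -1 (Function('p')(Z) = Add(8, Mul(-1, 9)) = Add(8, -9) = -1)
Function('X')(n) = Add(n, Pow(n, 2)) (Function('X')(n) = Add(Pow(n, 2), n) = Add(n, Pow(n, 2)))
Mul(Add(Function('X')(8), Function('p')(-9)), q) = Mul(Add(Mul(8, Add(1, 8)), -1), 9) = Mul(Add(Mul(8, 9), -1), 9) = Mul(Add(72, -1), 9) = Mul(71, 9) = 639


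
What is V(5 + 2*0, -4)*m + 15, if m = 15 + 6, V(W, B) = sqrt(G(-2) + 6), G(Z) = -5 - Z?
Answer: 15 + 21*sqrt(3) ≈ 51.373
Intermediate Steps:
V(W, B) = sqrt(3) (V(W, B) = sqrt((-5 - 1*(-2)) + 6) = sqrt((-5 + 2) + 6) = sqrt(-3 + 6) = sqrt(3))
m = 21
V(5 + 2*0, -4)*m + 15 = sqrt(3)*21 + 15 = 21*sqrt(3) + 15 = 15 + 21*sqrt(3)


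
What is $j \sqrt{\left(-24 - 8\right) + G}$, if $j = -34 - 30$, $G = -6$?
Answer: $- 64 i \sqrt{38} \approx - 394.52 i$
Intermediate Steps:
$j = -64$
$j \sqrt{\left(-24 - 8\right) + G} = - 64 \sqrt{\left(-24 - 8\right) - 6} = - 64 \sqrt{-32 - 6} = - 64 \sqrt{-38} = - 64 i \sqrt{38}$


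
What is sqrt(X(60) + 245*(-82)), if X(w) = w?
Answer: I*sqrt(20030) ≈ 141.53*I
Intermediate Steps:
sqrt(X(60) + 245*(-82)) = sqrt(60 + 245*(-82)) = sqrt(60 - 20090) = sqrt(-20030) = I*sqrt(20030)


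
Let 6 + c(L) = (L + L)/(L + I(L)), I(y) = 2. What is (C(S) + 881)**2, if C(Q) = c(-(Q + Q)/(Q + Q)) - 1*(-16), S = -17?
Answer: 790321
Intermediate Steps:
c(L) = -6 + 2*L/(2 + L) (c(L) = -6 + (L + L)/(L + 2) = -6 + (2*L)/(2 + L) = -6 + 2*L/(2 + L))
C(Q) = 8 (C(Q) = 4*(-3 - (-1)*(Q + Q)/(Q + Q))/(2 - (Q + Q)/(Q + Q)) - 1*(-16) = 4*(-3 - (-1)*(2*Q)/((2*Q)))/(2 - 2*Q/(2*Q)) + 16 = 4*(-3 - (-1)*(2*Q)*(1/(2*Q)))/(2 - 2*Q*1/(2*Q)) + 16 = 4*(-3 - (-1))/(2 - 1*1) + 16 = 4*(-3 - 1*(-1))/(2 - 1) + 16 = 4*(-3 + 1)/1 + 16 = 4*1*(-2) + 16 = -8 + 16 = 8)
(C(S) + 881)**2 = (8 + 881)**2 = 889**2 = 790321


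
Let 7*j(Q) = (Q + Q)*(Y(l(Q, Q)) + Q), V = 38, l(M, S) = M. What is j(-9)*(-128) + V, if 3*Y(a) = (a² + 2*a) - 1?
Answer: 3878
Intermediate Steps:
Y(a) = -⅓ + a²/3 + 2*a/3 (Y(a) = ((a² + 2*a) - 1)/3 = (-1 + a² + 2*a)/3 = -⅓ + a²/3 + 2*a/3)
j(Q) = 2*Q*(-⅓ + Q²/3 + 5*Q/3)/7 (j(Q) = ((Q + Q)*((-⅓ + Q²/3 + 2*Q/3) + Q))/7 = ((2*Q)*(-⅓ + Q²/3 + 5*Q/3))/7 = (2*Q*(-⅓ + Q²/3 + 5*Q/3))/7 = 2*Q*(-⅓ + Q²/3 + 5*Q/3)/7)
j(-9)*(-128) + V = ((2/21)*(-9)*(-1 + (-9)² + 5*(-9)))*(-128) + 38 = ((2/21)*(-9)*(-1 + 81 - 45))*(-128) + 38 = ((2/21)*(-9)*35)*(-128) + 38 = -30*(-128) + 38 = 3840 + 38 = 3878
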